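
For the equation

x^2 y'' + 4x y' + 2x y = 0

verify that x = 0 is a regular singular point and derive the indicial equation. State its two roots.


Divide by x^2 to reach normal form y'' + P_1(x) y' + P_2(x) y = 0 with P_1(x) = 4/x and P_2(x) = 2/x.
x = 0 is a singular point because the y'-coefficient 4/x has a pole at x = 0 and the y-coefficient 2/x has a pole at x = 0.
It is a regular singular point because x P_1(x) = p(x) = 4 and x^2 P_2(x) = q(x) = 2x are polynomials, hence analytic at x = 0.
p(0) = 4,  q(0) = 0.
Indicial equation: r(r-1) + p(0) r + q(0) = 0, i.e. r^2 + (p(0) - 1) r + q(0) = 0, i.e. r^2 + 3 r = 0.
Discriminant: (3)^2 - 4(0) = 9, so r = (-3 ± 3)/2.
Solving: r_1 = 0, r_2 = -3.

indicial: r^2 + 3 r = 0; roots r_1 = 0, r_2 = -3


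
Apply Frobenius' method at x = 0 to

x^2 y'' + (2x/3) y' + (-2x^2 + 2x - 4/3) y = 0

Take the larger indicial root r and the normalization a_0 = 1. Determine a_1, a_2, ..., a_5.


Write in Frobenius form y'' + (p(x)/x) y' + (q(x)/x^2) y = 0:
  p(x) = 2/3,  q(x) = -2x^2 + 2x - 4/3.
Indicial equation: r(r-1) + (2/3) r + (-4/3) = 0 -> roots r_1 = 4/3, r_2 = -1.
Take r = r_1 = 4/3. Let y(x) = x^r sum_{n>=0} a_n x^n with a_0 = 1.
Substitute y = x^r sum a_n x^n and match x^{r+n}. The recurrence is
  D(n) a_n + 2 a_{n-1} - 2 a_{n-2} = 0,  where D(n) = (r+n)(r+n-1) + (2/3)(r+n) + (-4/3).
  a_n = [-2 a_{n-1} + 2 a_{n-2}] / D(n).
Since the indicial polynomial factors as (r - r_1)(r - r_2), D(n) = (r_1 + n - r_1)(r_1 + n - r_2) = n(n + 7/3).
Evaluating step by step (a_0 = 1):
  n = 1: D(1) = 1(1 + 7/3) = 10/3; numerator = -2(1) = -2; a_1 = (-2)/(10/3) = -3/5
  n = 2: D(2) = 2(2 + 7/3) = 26/3; numerator = -2(-3/5) + 2(1) = 16/5; a_2 = (16/5)/(26/3) = 24/65
  n = 3: D(3) = 3(3 + 7/3) = 16; numerator = -2(24/65) + 2(-3/5) = -126/65; a_3 = (-126/65)/(16) = -63/520
  n = 4: D(4) = 4(4 + 7/3) = 76/3; numerator = -2(-63/520) + 2(24/65) = 51/52; a_4 = (51/52)/(76/3) = 153/3952
  n = 5: D(5) = 5(5 + 7/3) = 110/3; numerator = -2(153/3952) + 2(-63/520) = -243/760; a_5 = (-243/760)/(110/3) = -729/83600

r = 4/3; a_0 = 1; a_1 = -3/5; a_2 = 24/65; a_3 = -63/520; a_4 = 153/3952; a_5 = -729/83600


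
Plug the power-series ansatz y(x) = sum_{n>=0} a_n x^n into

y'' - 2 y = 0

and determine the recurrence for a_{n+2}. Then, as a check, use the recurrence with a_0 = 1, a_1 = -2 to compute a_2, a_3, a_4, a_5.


Substitute y = sum_n a_n x^n into y'' + (const) y = 0.
y''(x) = sum_{n>=0} (n+2)(n+1) a_{n+2} x^n.
The ODE becomes sum_n [(n+2)(n+1) a_{n+2} - 2 a_n] x^n = 0.
Setting each coefficient to zero gives the recurrence:
  (n+2)(n+1) a_{n+2} - 2 a_n = 0,
  a_{n+2} = 2 / ((n+1)(n+2)) a_n.

Check with a_0 = 1, a_1 = -2 (apply the recurrence for n = 0, 1, 2, 3): a_0 = 1, a_1 = -2, a_2 = 1, a_3 = -2/3, a_4 = 1/6, a_5 = -1/15.

a_{n+2} = 2/((n+1)(n+2)) * a_n; check: a_0 = 1, a_1 = -2, a_2 = 1, a_3 = -2/3, a_4 = 1/6, a_5 = -1/15


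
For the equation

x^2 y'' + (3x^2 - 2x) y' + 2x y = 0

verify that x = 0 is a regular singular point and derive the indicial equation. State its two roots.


Divide by x^2 to reach normal form y'' + P_1(x) y' + P_2(x) y = 0 with P_1(x) = 3 - 2/x and P_2(x) = 2/x.
x = 0 is a singular point because the y'-coefficient 3 - 2/x has a pole at x = 0 and the y-coefficient 2/x has a pole at x = 0.
It is a regular singular point because x P_1(x) = p(x) = 3x - 2 and x^2 P_2(x) = q(x) = 2x are polynomials, hence analytic at x = 0.
p(0) = -2,  q(0) = 0.
Indicial equation: r(r-1) + p(0) r + q(0) = 0, i.e. r^2 + (p(0) - 1) r + q(0) = 0, i.e. r^2 - 3 r = 0.
Discriminant: (-3)^2 - 4(0) = 9, so r = (3 ± 3)/2.
Solving: r_1 = 3, r_2 = 0.

indicial: r^2 - 3 r = 0; roots r_1 = 3, r_2 = 0


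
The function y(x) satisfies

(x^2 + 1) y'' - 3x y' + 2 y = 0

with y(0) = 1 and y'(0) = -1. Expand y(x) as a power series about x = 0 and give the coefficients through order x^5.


Ansatz: y(x) = sum_{n>=0} a_n x^n, so y'(x) = sum_{n>=1} n a_n x^(n-1) and y''(x) = sum_{n>=2} n(n-1) a_n x^(n-2).
Substitute into P(x) y'' + Q(x) y' + R(x) y = 0 with P(x) = x^2 + 1, Q(x) = -3x, R(x) = 2, and match powers of x.
Initial conditions: a_0 = 1, a_1 = -1.
Setting the coefficient of each power of x to zero and solving order by order (substituting the coefficients already found):
  x^0: 2 a_2 + 2 a_0 = 0  ->  2 a_2 = -2 a_0 = -2  ->  a_2 = -1
  x^1: 6 a_3 - a_1 = 0  ->  6 a_3 = a_1 = -1  ->  a_3 = -1/6
  x^2: 12 a_4 - 2 a_2 = 0  ->  12 a_4 = 2 a_2 = -2  ->  a_4 = -1/6
  x^3: 20 a_5 - a_3 = 0  ->  20 a_5 = a_3 = -1/6  ->  a_5 = -1/120
Truncated series: y(x) = 1 - x - x^2 - (1/6) x^3 - (1/6) x^4 - (1/120) x^5 + O(x^6).

a_0 = 1; a_1 = -1; a_2 = -1; a_3 = -1/6; a_4 = -1/6; a_5 = -1/120


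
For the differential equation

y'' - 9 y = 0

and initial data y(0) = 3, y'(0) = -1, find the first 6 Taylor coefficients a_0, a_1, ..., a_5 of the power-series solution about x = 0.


Ansatz: y(x) = sum_{n>=0} a_n x^n, so y'(x) = sum_{n>=1} n a_n x^(n-1) and y''(x) = sum_{n>=2} n(n-1) a_n x^(n-2).
Substitute into P(x) y'' + Q(x) y' + R(x) y = 0 with P(x) = 1, Q(x) = 0, R(x) = -9, and match powers of x.
Initial conditions: a_0 = 3, a_1 = -1.
Setting the coefficient of each power of x to zero and solving order by order (substituting the coefficients already found):
  x^0: 2 a_2 - 9 a_0 = 0  ->  2 a_2 = 9 a_0 = 27  ->  a_2 = 27/2
  x^1: 6 a_3 - 9 a_1 = 0  ->  6 a_3 = 9 a_1 = -9  ->  a_3 = -3/2
  x^2: 12 a_4 - 9 a_2 = 0  ->  12 a_4 = 9 a_2 = 243/2  ->  a_4 = 81/8
  x^3: 20 a_5 - 9 a_3 = 0  ->  20 a_5 = 9 a_3 = -27/2  ->  a_5 = -27/40
Truncated series: y(x) = 3 - x + (27/2) x^2 - (3/2) x^3 + (81/8) x^4 - (27/40) x^5 + O(x^6).

a_0 = 3; a_1 = -1; a_2 = 27/2; a_3 = -3/2; a_4 = 81/8; a_5 = -27/40


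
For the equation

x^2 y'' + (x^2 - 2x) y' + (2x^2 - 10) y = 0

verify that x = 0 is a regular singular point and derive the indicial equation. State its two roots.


Divide by x^2 to reach normal form y'' + P_1(x) y' + P_2(x) y = 0 with P_1(x) = 1 - 2/x and P_2(x) = 2 - 10/x^2.
x = 0 is a singular point because the y'-coefficient 1 - 2/x has a pole at x = 0 and the y-coefficient 2 - 10/x^2 has a pole at x = 0.
It is a regular singular point because x P_1(x) = p(x) = x - 2 and x^2 P_2(x) = q(x) = 2x^2 - 10 are polynomials, hence analytic at x = 0.
p(0) = -2,  q(0) = -10.
Indicial equation: r(r-1) + p(0) r + q(0) = 0, i.e. r^2 + (p(0) - 1) r + q(0) = 0, i.e. r^2 - 3 r - 10 = 0.
Discriminant: (-3)^2 - 4(-10) = 49, so r = (3 ± 7)/2.
Solving: r_1 = 5, r_2 = -2.

indicial: r^2 - 3 r - 10 = 0; roots r_1 = 5, r_2 = -2


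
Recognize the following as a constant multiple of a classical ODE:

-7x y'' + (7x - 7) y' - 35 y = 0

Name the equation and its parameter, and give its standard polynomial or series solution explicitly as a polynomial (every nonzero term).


All three coefficients share the factor -7; dividing through by -7 gives  x y'' + (1 - x) y' + 5 y = 0.
This matches the Laguerre equation x y'' + (1 - x) y' + n y = 0 with n = 5; the polynomial solution is L_5(x).
With y = sum_k a_k x^k, matching x^k gives (k+1)k a_{k+1} + (k+1) a_{k+1} - k a_k + n a_k = 0, i.e. (k+1)^2 a_{k+1} = (k - n) a_k = (k - 5) a_k. The right side vanishes at k = 5, so the series terminates at degree 5.
Standard normalization L_n(0) = 1 gives a_0 = 1. Work upward with a_{k+1} = (k - 5) a_k / (k+1)^2:
  a_1 = (0 - 5)(1) / 1^2 = -5/1 = -5
  a_2 = (1 - 5)(-5) / 2^2 = 20/4 = 5
  a_3 = (2 - 5)(5) / 3^2 = -15/9 = -5/3
  a_4 = (3 - 5)(-5/3) / 4^2 = (10/3)/16 = 5/24
  a_5 = (4 - 5)(5/24) / 5^2 = (-5/24)/25 = -1/120
Hence L_5(x) = -x^5/120 + 5 x^4/24 - 5 x^3/3 + 5 x^2 - 5 x + 1.

L_5(x); series = -x^5/120 + 5 x^4/24 - 5 x^3/3 + 5 x^2 - 5 x + 1


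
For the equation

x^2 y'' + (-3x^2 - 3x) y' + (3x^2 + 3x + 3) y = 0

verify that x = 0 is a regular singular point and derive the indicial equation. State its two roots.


Divide by x^2 to reach normal form y'' + P_1(x) y' + P_2(x) y = 0 with P_1(x) = -3 - 3/x and P_2(x) = 3 + 3/x + 3/x^2.
x = 0 is a singular point because the y'-coefficient -3 - 3/x has a pole at x = 0 and the y-coefficient 3 + 3/x + 3/x^2 has a pole at x = 0.
It is a regular singular point because x P_1(x) = p(x) = -3x - 3 and x^2 P_2(x) = q(x) = 3x^2 + 3x + 3 are polynomials, hence analytic at x = 0.
p(0) = -3,  q(0) = 3.
Indicial equation: r(r-1) + p(0) r + q(0) = 0, i.e. r^2 + (p(0) - 1) r + q(0) = 0, i.e. r^2 - 4 r + 3 = 0.
Discriminant: (-4)^2 - 4(3) = 4, so r = (4 ± 2)/2.
Solving: r_1 = 3, r_2 = 1.

indicial: r^2 - 4 r + 3 = 0; roots r_1 = 3, r_2 = 1


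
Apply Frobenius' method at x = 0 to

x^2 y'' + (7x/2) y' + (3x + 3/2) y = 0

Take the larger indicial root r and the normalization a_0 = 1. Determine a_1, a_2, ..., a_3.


Write in Frobenius form y'' + (p(x)/x) y' + (q(x)/x^2) y = 0:
  p(x) = 7/2,  q(x) = 3x + 3/2.
Indicial equation: r(r-1) + (7/2) r + (3/2) = 0 -> roots r_1 = -1, r_2 = -3/2.
Take r = r_1 = -1. Let y(x) = x^r sum_{n>=0} a_n x^n with a_0 = 1.
Substitute y = x^r sum a_n x^n and match x^{r+n}. The recurrence is
  D(n) a_n + 3 a_{n-1} = 0,  where D(n) = (r+n)(r+n-1) + (7/2)(r+n) + (3/2).
  a_n = -3 / D(n) * a_{n-1}.
Since the indicial polynomial factors as (r - r_1)(r - r_2), D(n) = (r_1 + n - r_1)(r_1 + n - r_2) = n(n + 1/2).
Evaluating step by step (a_0 = 1):
  n = 1: D(1) = 1(1 + 1/2) = 3/2; numerator = -3(1) = -3; a_1 = (-3)/(3/2) = -2
  n = 2: D(2) = 2(2 + 1/2) = 5; numerator = -3(-2) = 6; a_2 = (6)/(5) = 6/5
  n = 3: D(3) = 3(3 + 1/2) = 21/2; numerator = -3(6/5) = -18/5; a_3 = (-18/5)/(21/2) = -12/35

r = -1; a_0 = 1; a_1 = -2; a_2 = 6/5; a_3 = -12/35


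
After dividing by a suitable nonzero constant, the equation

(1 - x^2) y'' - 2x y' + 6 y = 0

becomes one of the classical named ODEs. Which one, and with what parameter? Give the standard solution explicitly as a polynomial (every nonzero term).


The equation is already in a standard form:  (1 - x^2) y'' - 2x y' + 6 y = 0.
This matches the Legendre equation (1 - x^2) y'' - 2x y' + n(n+1) y = 0 (note the -2x y' term) with n(n+1) = 6, so n = 2; the polynomial solution is P_2(x).
With y = sum_k a_k x^k, matching x^k gives (k+2)(k+1) a_{k+2} = [k(k+1) - n(n+1)] a_k = (k - 2)(k + 3) a_k. The right side vanishes at k = 2, so the series with the parity of 2 terminates at degree 2.
Standard normalization (P_n(1) = 1): leading coefficient (2n)!/(2^n (n!)^2) = 24/(4*4) = 3/2, so a_2 = 3/2. Work downward with a_k = (k+1)(k+2) a_{k+2} / ((k - 2)(k + 3)):
  a_0 = (1)(2)(3/2) / ((0 - 2)(0 + 3)) = 3/(-6) = -1/2
Hence P_2(x) = 3 x^2/2 - 1/2.

P_2(x); series = 3 x^2/2 - 1/2


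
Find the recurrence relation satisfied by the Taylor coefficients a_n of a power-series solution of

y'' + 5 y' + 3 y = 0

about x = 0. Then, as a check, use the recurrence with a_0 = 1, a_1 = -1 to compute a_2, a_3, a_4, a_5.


Substitute y = sum_n a_n x^n.
y''(x) has coefficient (n+2)(n+1) a_{n+2} at x^n;
5 y'(x) has coefficient 5 (n+1) a_{n+1} at x^n;
3 y(x) has coefficient 3 a_n at x^n.
Matching x^n: (n+2)(n+1) a_{n+2} + 5 (n+1) a_{n+1} + 3 a_n = 0.
Thus a_{n+2} = [-5 (n+1) a_{n+1} - 3 a_n] / ((n+1)(n+2)).

Check with a_0 = 1, a_1 = -1 (apply the recurrence for n = 0, 1, 2, 3): a_0 = 1, a_1 = -1, a_2 = 1, a_3 = -7/6, a_4 = 29/24, a_5 = -31/30.

a_(n+2) = [-5 (n+1) a_(n+1) - 3 a_n] / ((n+1)(n+2)); check: a_0 = 1, a_1 = -1, a_2 = 1, a_3 = -7/6, a_4 = 29/24, a_5 = -31/30


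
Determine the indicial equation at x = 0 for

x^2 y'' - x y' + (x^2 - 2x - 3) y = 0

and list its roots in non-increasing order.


Divide by x^2 to reach normal form y'' + P_1(x) y' + P_2(x) y = 0 with P_1(x) = -1/x and P_2(x) = 1 - 2/x - 3/x^2.
x = 0 is a singular point because the y'-coefficient -1/x has a pole at x = 0 and the y-coefficient 1 - 2/x - 3/x^2 has a pole at x = 0.
It is a regular singular point because x P_1(x) = p(x) = -1 and x^2 P_2(x) = q(x) = x^2 - 2x - 3 are polynomials, hence analytic at x = 0.
p(0) = -1,  q(0) = -3.
Indicial equation: r(r-1) + p(0) r + q(0) = 0, i.e. r^2 + (p(0) - 1) r + q(0) = 0, i.e. r^2 - 2 r - 3 = 0.
Discriminant: (-2)^2 - 4(-3) = 16, so r = (2 ± 4)/2.
Solving: r_1 = 3, r_2 = -1.

indicial: r^2 - 2 r - 3 = 0; roots r_1 = 3, r_2 = -1


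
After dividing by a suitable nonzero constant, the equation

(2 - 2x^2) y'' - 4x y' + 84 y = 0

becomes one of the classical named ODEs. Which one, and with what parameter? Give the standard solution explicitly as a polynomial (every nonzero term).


All three coefficients share the factor 2; dividing through by 2 gives  (1 - x^2) y'' - 2x y' + 42 y = 0.
This matches the Legendre equation (1 - x^2) y'' - 2x y' + n(n+1) y = 0 (note the -2x y' term) with n(n+1) = 42, so n = 6; the polynomial solution is P_6(x).
With y = sum_k a_k x^k, matching x^k gives (k+2)(k+1) a_{k+2} = [k(k+1) - n(n+1)] a_k = (k - 6)(k + 7) a_k. The right side vanishes at k = 6, so the series with the parity of 6 terminates at degree 6.
Standard normalization (P_n(1) = 1): leading coefficient (2n)!/(2^n (n!)^2) = 479001600/(64*518400) = 231/16, so a_6 = 231/16. Work downward with a_k = (k+1)(k+2) a_{k+2} / ((k - 6)(k + 7)):
  a_4 = (5)(6)(231/16) / ((4 - 6)(4 + 7)) = (3465/8)/(-22) = -315/16
  a_2 = (3)(4)(-315/16) / ((2 - 6)(2 + 7)) = (-945/4)/(-36) = 105/16
  a_0 = (1)(2)(105/16) / ((0 - 6)(0 + 7)) = (105/8)/(-42) = -5/16
Hence P_6(x) = 231 x^6/16 - 315 x^4/16 + 105 x^2/16 - 5/16.

P_6(x); series = 231 x^6/16 - 315 x^4/16 + 105 x^2/16 - 5/16


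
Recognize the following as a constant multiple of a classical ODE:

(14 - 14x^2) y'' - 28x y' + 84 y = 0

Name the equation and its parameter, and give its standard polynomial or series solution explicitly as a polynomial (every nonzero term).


All three coefficients share the factor 14; dividing through by 14 gives  (1 - x^2) y'' - 2x y' + 6 y = 0.
This matches the Legendre equation (1 - x^2) y'' - 2x y' + n(n+1) y = 0 (note the -2x y' term) with n(n+1) = 6, so n = 2; the polynomial solution is P_2(x).
With y = sum_k a_k x^k, matching x^k gives (k+2)(k+1) a_{k+2} = [k(k+1) - n(n+1)] a_k = (k - 2)(k + 3) a_k. The right side vanishes at k = 2, so the series with the parity of 2 terminates at degree 2.
Standard normalization (P_n(1) = 1): leading coefficient (2n)!/(2^n (n!)^2) = 24/(4*4) = 3/2, so a_2 = 3/2. Work downward with a_k = (k+1)(k+2) a_{k+2} / ((k - 2)(k + 3)):
  a_0 = (1)(2)(3/2) / ((0 - 2)(0 + 3)) = 3/(-6) = -1/2
Hence P_2(x) = 3 x^2/2 - 1/2.

P_2(x); series = 3 x^2/2 - 1/2


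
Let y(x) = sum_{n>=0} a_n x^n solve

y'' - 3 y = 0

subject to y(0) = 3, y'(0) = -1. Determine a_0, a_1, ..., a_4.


Ansatz: y(x) = sum_{n>=0} a_n x^n, so y'(x) = sum_{n>=1} n a_n x^(n-1) and y''(x) = sum_{n>=2} n(n-1) a_n x^(n-2).
Substitute into P(x) y'' + Q(x) y' + R(x) y = 0 with P(x) = 1, Q(x) = 0, R(x) = -3, and match powers of x.
Initial conditions: a_0 = 3, a_1 = -1.
Setting the coefficient of each power of x to zero and solving order by order (substituting the coefficients already found):
  x^0: 2 a_2 - 3 a_0 = 0  ->  2 a_2 = 3 a_0 = 9  ->  a_2 = 9/2
  x^1: 6 a_3 - 3 a_1 = 0  ->  6 a_3 = 3 a_1 = -3  ->  a_3 = -1/2
  x^2: 12 a_4 - 3 a_2 = 0  ->  12 a_4 = 3 a_2 = 27/2  ->  a_4 = 9/8
Truncated series: y(x) = 3 - x + (9/2) x^2 - (1/2) x^3 + (9/8) x^4 + O(x^5).

a_0 = 3; a_1 = -1; a_2 = 9/2; a_3 = -1/2; a_4 = 9/8


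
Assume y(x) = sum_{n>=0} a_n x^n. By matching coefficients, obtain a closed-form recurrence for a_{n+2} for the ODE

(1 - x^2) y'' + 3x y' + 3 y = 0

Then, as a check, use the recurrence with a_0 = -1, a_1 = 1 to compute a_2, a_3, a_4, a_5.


Substitute y = sum_n a_n x^n.
(1 - 1 x^2) y'' contributes (n+2)(n+1) a_{n+2} - n(n-1) a_n at x^n.
3 x y'(x) contributes 3 n a_n at x^n.
3 y(x) contributes 3 a_n at x^n.
Matching x^n: (n+2)(n+1) a_{n+2} + (-n(n-1) + 3 n + 3) a_n = 0.
Thus a_{n+2} = (n(n-1) - 3 n - 3) / ((n+1)(n+2)) * a_n.

Check with a_0 = -1, a_1 = 1 (apply the recurrence for n = 0, 1, 2, 3): a_0 = -1, a_1 = 1, a_2 = 3/2, a_3 = -1, a_4 = -7/8, a_5 = 3/10.

a_(n+2) = (n(n-1) - 3 n - 3) / ((n+1)(n+2)) * a_n; check: a_0 = -1, a_1 = 1, a_2 = 3/2, a_3 = -1, a_4 = -7/8, a_5 = 3/10


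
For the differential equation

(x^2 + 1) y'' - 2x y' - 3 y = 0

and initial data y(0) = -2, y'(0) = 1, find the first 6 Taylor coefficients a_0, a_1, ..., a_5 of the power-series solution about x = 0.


Ansatz: y(x) = sum_{n>=0} a_n x^n, so y'(x) = sum_{n>=1} n a_n x^(n-1) and y''(x) = sum_{n>=2} n(n-1) a_n x^(n-2).
Substitute into P(x) y'' + Q(x) y' + R(x) y = 0 with P(x) = x^2 + 1, Q(x) = -2x, R(x) = -3, and match powers of x.
Initial conditions: a_0 = -2, a_1 = 1.
Setting the coefficient of each power of x to zero and solving order by order (substituting the coefficients already found):
  x^0: 2 a_2 - 3 a_0 = 0  ->  2 a_2 = 3 a_0 = -6  ->  a_2 = -3
  x^1: 6 a_3 - 5 a_1 = 0  ->  6 a_3 = 5 a_1 = 5  ->  a_3 = 5/6
  x^2: 12 a_4 - 5 a_2 = 0  ->  12 a_4 = 5 a_2 = -15  ->  a_4 = -5/4
  x^3: 20 a_5 - 3 a_3 = 0  ->  20 a_5 = 3 a_3 = 5/2  ->  a_5 = 1/8
Truncated series: y(x) = -2 + x - 3 x^2 + (5/6) x^3 - (5/4) x^4 + (1/8) x^5 + O(x^6).

a_0 = -2; a_1 = 1; a_2 = -3; a_3 = 5/6; a_4 = -5/4; a_5 = 1/8


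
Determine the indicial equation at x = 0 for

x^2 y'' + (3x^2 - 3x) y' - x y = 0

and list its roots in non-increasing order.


Divide by x^2 to reach normal form y'' + P_1(x) y' + P_2(x) y = 0 with P_1(x) = 3 - 3/x and P_2(x) = -1/x.
x = 0 is a singular point because the y'-coefficient 3 - 3/x has a pole at x = 0 and the y-coefficient -1/x has a pole at x = 0.
It is a regular singular point because x P_1(x) = p(x) = 3x - 3 and x^2 P_2(x) = q(x) = -x are polynomials, hence analytic at x = 0.
p(0) = -3,  q(0) = 0.
Indicial equation: r(r-1) + p(0) r + q(0) = 0, i.e. r^2 + (p(0) - 1) r + q(0) = 0, i.e. r^2 - 4 r = 0.
Discriminant: (-4)^2 - 4(0) = 16, so r = (4 ± 4)/2.
Solving: r_1 = 4, r_2 = 0.

indicial: r^2 - 4 r = 0; roots r_1 = 4, r_2 = 0


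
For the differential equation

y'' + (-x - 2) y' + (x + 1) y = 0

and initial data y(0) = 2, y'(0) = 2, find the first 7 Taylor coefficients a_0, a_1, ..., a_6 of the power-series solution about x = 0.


Ansatz: y(x) = sum_{n>=0} a_n x^n, so y'(x) = sum_{n>=1} n a_n x^(n-1) and y''(x) = sum_{n>=2} n(n-1) a_n x^(n-2).
Substitute into P(x) y'' + Q(x) y' + R(x) y = 0 with P(x) = 1, Q(x) = -x - 2, R(x) = x + 1, and match powers of x.
Initial conditions: a_0 = 2, a_1 = 2.
Setting the coefficient of each power of x to zero and solving order by order (substituting the coefficients already found):
  x^0: 2 a_2 - 2 a_1 + a_0 = 0  ->  2 a_2 = 2 a_1 - a_0 = 2  ->  a_2 = 1
  x^1: 6 a_3 - 4 a_2 + a_0 = 0  ->  6 a_3 = 4 a_2 - a_0 = 2  ->  a_3 = 1/3
  x^2: 12 a_4 - 6 a_3 - a_2 + a_1 = 0  ->  12 a_4 = 6 a_3 + a_2 - a_1 = 1  ->  a_4 = 1/12
  x^3: 20 a_5 - 8 a_4 - 2 a_3 + a_2 = 0  ->  20 a_5 = 8 a_4 + 2 a_3 - a_2 = 1/3  ->  a_5 = 1/60
  x^4: 30 a_6 - 10 a_5 - 3 a_4 + a_3 = 0  ->  30 a_6 = 10 a_5 + 3 a_4 - a_3 = 1/12  ->  a_6 = 1/360
Truncated series: y(x) = 2 + 2 x + x^2 + (1/3) x^3 + (1/12) x^4 + (1/60) x^5 + (1/360) x^6 + O(x^7).

a_0 = 2; a_1 = 2; a_2 = 1; a_3 = 1/3; a_4 = 1/12; a_5 = 1/60; a_6 = 1/360


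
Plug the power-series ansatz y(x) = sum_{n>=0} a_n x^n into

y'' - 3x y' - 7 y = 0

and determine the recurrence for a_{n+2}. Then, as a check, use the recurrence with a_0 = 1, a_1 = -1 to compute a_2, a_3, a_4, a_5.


Substitute y = sum_n a_n x^n.
y''(x) has coefficient (n+2)(n+1) a_{n+2} at x^n;
-3 x y'(x) has coefficient -3 n a_n at x^n (shift);
-7 y(x) has coefficient -7 a_n at x^n.
Matching x^n: (n+2)(n+1) a_{n+2} + (-3n - 7) a_n = 0.
Thus a_{n+2} = (3n + 7) / ((n+1)(n+2)) * a_n.

Check with a_0 = 1, a_1 = -1 (apply the recurrence for n = 0, 1, 2, 3): a_0 = 1, a_1 = -1, a_2 = 7/2, a_3 = -5/3, a_4 = 91/24, a_5 = -4/3.

a_(n+2) = (3n + 7) / ((n+1)(n+2)) * a_n; check: a_0 = 1, a_1 = -1, a_2 = 7/2, a_3 = -5/3, a_4 = 91/24, a_5 = -4/3


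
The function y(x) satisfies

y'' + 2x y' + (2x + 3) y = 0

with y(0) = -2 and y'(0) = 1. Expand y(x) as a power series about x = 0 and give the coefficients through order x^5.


Ansatz: y(x) = sum_{n>=0} a_n x^n, so y'(x) = sum_{n>=1} n a_n x^(n-1) and y''(x) = sum_{n>=2} n(n-1) a_n x^(n-2).
Substitute into P(x) y'' + Q(x) y' + R(x) y = 0 with P(x) = 1, Q(x) = 2x, R(x) = 2x + 3, and match powers of x.
Initial conditions: a_0 = -2, a_1 = 1.
Setting the coefficient of each power of x to zero and solving order by order (substituting the coefficients already found):
  x^0: 2 a_2 + 3 a_0 = 0  ->  2 a_2 = -3 a_0 = 6  ->  a_2 = 3
  x^1: 6 a_3 + 5 a_1 + 2 a_0 = 0  ->  6 a_3 = -5 a_1 - 2 a_0 = -1  ->  a_3 = -1/6
  x^2: 12 a_4 + 7 a_2 + 2 a_1 = 0  ->  12 a_4 = -7 a_2 - 2 a_1 = -23  ->  a_4 = -23/12
  x^3: 20 a_5 + 9 a_3 + 2 a_2 = 0  ->  20 a_5 = -9 a_3 - 2 a_2 = -9/2  ->  a_5 = -9/40
Truncated series: y(x) = -2 + x + 3 x^2 - (1/6) x^3 - (23/12) x^4 - (9/40) x^5 + O(x^6).

a_0 = -2; a_1 = 1; a_2 = 3; a_3 = -1/6; a_4 = -23/12; a_5 = -9/40


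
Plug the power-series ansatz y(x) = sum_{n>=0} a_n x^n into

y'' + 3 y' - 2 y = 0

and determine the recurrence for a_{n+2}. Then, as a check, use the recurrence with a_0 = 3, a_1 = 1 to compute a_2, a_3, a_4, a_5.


Substitute y = sum_n a_n x^n.
y''(x) has coefficient (n+2)(n+1) a_{n+2} at x^n;
3 y'(x) has coefficient 3 (n+1) a_{n+1} at x^n;
-2 y(x) has coefficient -2 a_n at x^n.
Matching x^n: (n+2)(n+1) a_{n+2} + 3 (n+1) a_{n+1} - 2 a_n = 0.
Thus a_{n+2} = [-3 (n+1) a_{n+1} + 2 a_n] / ((n+1)(n+2)).

Check with a_0 = 3, a_1 = 1 (apply the recurrence for n = 0, 1, 2, 3): a_0 = 3, a_1 = 1, a_2 = 3/2, a_3 = -7/6, a_4 = 9/8, a_5 = -19/24.

a_(n+2) = [-3 (n+1) a_(n+1) + 2 a_n] / ((n+1)(n+2)); check: a_0 = 3, a_1 = 1, a_2 = 3/2, a_3 = -7/6, a_4 = 9/8, a_5 = -19/24


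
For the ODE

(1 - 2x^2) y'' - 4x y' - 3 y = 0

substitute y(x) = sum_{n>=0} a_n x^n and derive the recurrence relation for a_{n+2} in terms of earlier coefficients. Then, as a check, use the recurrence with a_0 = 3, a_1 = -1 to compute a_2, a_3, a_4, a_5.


Substitute y = sum_n a_n x^n.
(1 - 2 x^2) y'' contributes (n+2)(n+1) a_{n+2} - 2 n(n-1) a_n at x^n.
-4 x y'(x) contributes -4 n a_n at x^n.
-3 y(x) contributes -3 a_n at x^n.
Matching x^n: (n+2)(n+1) a_{n+2} + (-2 n(n-1) - 4 n - 3) a_n = 0.
Thus a_{n+2} = (2 n(n-1) + 4 n + 3) / ((n+1)(n+2)) * a_n.

Check with a_0 = 3, a_1 = -1 (apply the recurrence for n = 0, 1, 2, 3): a_0 = 3, a_1 = -1, a_2 = 9/2, a_3 = -7/6, a_4 = 45/8, a_5 = -63/40.

a_(n+2) = (2 n(n-1) + 4 n + 3) / ((n+1)(n+2)) * a_n; check: a_0 = 3, a_1 = -1, a_2 = 9/2, a_3 = -7/6, a_4 = 45/8, a_5 = -63/40


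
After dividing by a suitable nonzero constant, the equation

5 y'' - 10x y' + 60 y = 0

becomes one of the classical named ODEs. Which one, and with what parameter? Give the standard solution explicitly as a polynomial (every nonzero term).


All three coefficients share the factor 5; dividing through by 5 gives  y'' - 2x y' + 12 y = 0.
This matches the Hermite equation y'' - 2x y' + 2n y = 0 with 2n = 12, so n = 6; the polynomial solution is H_6(x).
With y = sum_k a_k x^k, matching x^k gives (k+2)(k+1) a_{k+2} = 2(k - n) a_k = 2(k - 6) a_k. The right side vanishes at k = 6, so the series with the parity of 6 terminates at degree 6.
Standard normalization: leading coefficient of H_n is 2^n, so a_6 = 2^6 = 64. Work downward with a_k = (k+1)(k+2) a_{k+2} / (2(k - n)):
  a_4 = (5)(6)(64) / (2(4 - 6)) = 1920/(-4) = -480
  a_2 = (3)(4)(-480) / (2(2 - 6)) = -5760/(-8) = 720
  a_0 = (1)(2)(720) / (2(0 - 6)) = 1440/(-12) = -120
Hence H_6(x) = 64 x^6 - 480 x^4 + 720 x^2 - 120.

H_6(x); series = 64 x^6 - 480 x^4 + 720 x^2 - 120


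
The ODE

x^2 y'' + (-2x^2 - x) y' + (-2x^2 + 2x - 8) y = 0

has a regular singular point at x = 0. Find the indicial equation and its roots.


Divide by x^2 to reach normal form y'' + P_1(x) y' + P_2(x) y = 0 with P_1(x) = -2 - 1/x and P_2(x) = -2 + 2/x - 8/x^2.
x = 0 is a singular point because the y'-coefficient -2 - 1/x has a pole at x = 0 and the y-coefficient -2 + 2/x - 8/x^2 has a pole at x = 0.
It is a regular singular point because x P_1(x) = p(x) = -2x - 1 and x^2 P_2(x) = q(x) = -2x^2 + 2x - 8 are polynomials, hence analytic at x = 0.
p(0) = -1,  q(0) = -8.
Indicial equation: r(r-1) + p(0) r + q(0) = 0, i.e. r^2 + (p(0) - 1) r + q(0) = 0, i.e. r^2 - 2 r - 8 = 0.
Discriminant: (-2)^2 - 4(-8) = 36, so r = (2 ± 6)/2.
Solving: r_1 = 4, r_2 = -2.

indicial: r^2 - 2 r - 8 = 0; roots r_1 = 4, r_2 = -2


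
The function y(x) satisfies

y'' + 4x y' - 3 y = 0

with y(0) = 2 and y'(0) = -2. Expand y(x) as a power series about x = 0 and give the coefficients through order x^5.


Ansatz: y(x) = sum_{n>=0} a_n x^n, so y'(x) = sum_{n>=1} n a_n x^(n-1) and y''(x) = sum_{n>=2} n(n-1) a_n x^(n-2).
Substitute into P(x) y'' + Q(x) y' + R(x) y = 0 with P(x) = 1, Q(x) = 4x, R(x) = -3, and match powers of x.
Initial conditions: a_0 = 2, a_1 = -2.
Setting the coefficient of each power of x to zero and solving order by order (substituting the coefficients already found):
  x^0: 2 a_2 - 3 a_0 = 0  ->  2 a_2 = 3 a_0 = 6  ->  a_2 = 3
  x^1: 6 a_3 + a_1 = 0  ->  6 a_3 = -a_1 = 2  ->  a_3 = 1/3
  x^2: 12 a_4 + 5 a_2 = 0  ->  12 a_4 = -5 a_2 = -15  ->  a_4 = -5/4
  x^3: 20 a_5 + 9 a_3 = 0  ->  20 a_5 = -9 a_3 = -3  ->  a_5 = -3/20
Truncated series: y(x) = 2 - 2 x + 3 x^2 + (1/3) x^3 - (5/4) x^4 - (3/20) x^5 + O(x^6).

a_0 = 2; a_1 = -2; a_2 = 3; a_3 = 1/3; a_4 = -5/4; a_5 = -3/20


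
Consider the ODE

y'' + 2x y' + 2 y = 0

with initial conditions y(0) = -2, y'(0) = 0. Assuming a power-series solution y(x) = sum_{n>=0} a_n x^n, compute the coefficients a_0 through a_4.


Ansatz: y(x) = sum_{n>=0} a_n x^n, so y'(x) = sum_{n>=1} n a_n x^(n-1) and y''(x) = sum_{n>=2} n(n-1) a_n x^(n-2).
Substitute into P(x) y'' + Q(x) y' + R(x) y = 0 with P(x) = 1, Q(x) = 2x, R(x) = 2, and match powers of x.
Initial conditions: a_0 = -2, a_1 = 0.
Setting the coefficient of each power of x to zero and solving order by order (substituting the coefficients already found):
  x^0: 2 a_2 + 2 a_0 = 0  ->  2 a_2 = -2 a_0 = 4  ->  a_2 = 2
  x^1: 6 a_3 + 4 a_1 = 0  ->  6 a_3 = -4 a_1 = 0  ->  a_3 = 0
  x^2: 12 a_4 + 6 a_2 = 0  ->  12 a_4 = -6 a_2 = -12  ->  a_4 = -1
Truncated series: y(x) = -2 + 2 x^2 - x^4 + O(x^5).

a_0 = -2; a_1 = 0; a_2 = 2; a_3 = 0; a_4 = -1


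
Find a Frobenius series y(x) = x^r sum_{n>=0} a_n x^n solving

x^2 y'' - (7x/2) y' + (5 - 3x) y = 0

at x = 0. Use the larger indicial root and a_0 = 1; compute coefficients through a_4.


Write in Frobenius form y'' + (p(x)/x) y' + (q(x)/x^2) y = 0:
  p(x) = -7/2,  q(x) = 5 - 3x.
Indicial equation: r(r-1) + (-7/2) r + (5) = 0 -> roots r_1 = 5/2, r_2 = 2.
Take r = r_1 = 5/2. Let y(x) = x^r sum_{n>=0} a_n x^n with a_0 = 1.
Substitute y = x^r sum a_n x^n and match x^{r+n}. The recurrence is
  D(n) a_n - 3 a_{n-1} = 0,  where D(n) = (r+n)(r+n-1) + (-7/2)(r+n) + (5).
  a_n = 3 / D(n) * a_{n-1}.
Since the indicial polynomial factors as (r - r_1)(r - r_2), D(n) = (r_1 + n - r_1)(r_1 + n - r_2) = n(n + 1/2).
Evaluating step by step (a_0 = 1):
  n = 1: D(1) = 1(1 + 1/2) = 3/2; numerator = 3(1) = 3; a_1 = (3)/(3/2) = 2
  n = 2: D(2) = 2(2 + 1/2) = 5; numerator = 3(2) = 6; a_2 = (6)/(5) = 6/5
  n = 3: D(3) = 3(3 + 1/2) = 21/2; numerator = 3(6/5) = 18/5; a_3 = (18/5)/(21/2) = 12/35
  n = 4: D(4) = 4(4 + 1/2) = 18; numerator = 3(12/35) = 36/35; a_4 = (36/35)/(18) = 2/35

r = 5/2; a_0 = 1; a_1 = 2; a_2 = 6/5; a_3 = 12/35; a_4 = 2/35


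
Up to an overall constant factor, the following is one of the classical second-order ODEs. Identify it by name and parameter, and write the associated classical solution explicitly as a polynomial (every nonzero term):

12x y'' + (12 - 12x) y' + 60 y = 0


All three coefficients share the factor 12; dividing through by 12 gives  x y'' + (1 - x) y' + 5 y = 0.
This matches the Laguerre equation x y'' + (1 - x) y' + n y = 0 with n = 5; the polynomial solution is L_5(x).
With y = sum_k a_k x^k, matching x^k gives (k+1)k a_{k+1} + (k+1) a_{k+1} - k a_k + n a_k = 0, i.e. (k+1)^2 a_{k+1} = (k - n) a_k = (k - 5) a_k. The right side vanishes at k = 5, so the series terminates at degree 5.
Standard normalization L_n(0) = 1 gives a_0 = 1. Work upward with a_{k+1} = (k - 5) a_k / (k+1)^2:
  a_1 = (0 - 5)(1) / 1^2 = -5/1 = -5
  a_2 = (1 - 5)(-5) / 2^2 = 20/4 = 5
  a_3 = (2 - 5)(5) / 3^2 = -15/9 = -5/3
  a_4 = (3 - 5)(-5/3) / 4^2 = (10/3)/16 = 5/24
  a_5 = (4 - 5)(5/24) / 5^2 = (-5/24)/25 = -1/120
Hence L_5(x) = -x^5/120 + 5 x^4/24 - 5 x^3/3 + 5 x^2 - 5 x + 1.

L_5(x); series = -x^5/120 + 5 x^4/24 - 5 x^3/3 + 5 x^2 - 5 x + 1


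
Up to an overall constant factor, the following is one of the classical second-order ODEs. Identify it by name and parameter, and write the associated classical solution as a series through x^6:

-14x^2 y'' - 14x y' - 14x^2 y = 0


All three coefficients share the factor -14; dividing through by -14 gives  x^2 y'' + x y' + x^2 y = 0.
This matches the Bessel equation x^2 y'' + x y' + (x^2 - nu^2) y = 0 with nu^2 = 0, so nu = 0; the solution bounded at x = 0 is J_0(x).
Frobenius at x = 0: indicial roots ±nu; for r = nu the recurrence k(k + 2nu) c_k = -c_{k-2} gives the standard series J_nu(x) = sum_{k>=0} (-1)^k / (k! (k+nu)!) (x/2)^(2k+nu). Evaluate the first 4 terms:
  k = 0: (-1)^0 / (0! * 0! * 2^0) x^0 = 1/(1*1*1) x^0 = (1) x^0
  k = 1: (-1)^1 / (1! * 1! * 2^2) x^2 = -1/(1*1*4) x^2 = (-1/4) x^2
  k = 2: (-1)^2 / (2! * 2! * 2^4) x^4 = 1/(2*2*16) x^4 = (1/64) x^4
  k = 3: (-1)^3 / (3! * 3! * 2^6) x^6 = -1/(6*6*64) x^6 = (-1/2304) x^6
Hence J_0(x) = -x^6/2304 + x^4/64 - x^2/4 + 1 + ....

J_0(x); series = -x^6/2304 + x^4/64 - x^2/4 + 1


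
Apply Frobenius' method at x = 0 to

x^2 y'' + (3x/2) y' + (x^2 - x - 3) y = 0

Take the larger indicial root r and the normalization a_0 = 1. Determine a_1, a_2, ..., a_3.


Write in Frobenius form y'' + (p(x)/x) y' + (q(x)/x^2) y = 0:
  p(x) = 3/2,  q(x) = x^2 - x - 3.
Indicial equation: r(r-1) + (3/2) r + (-3) = 0 -> roots r_1 = 3/2, r_2 = -2.
Take r = r_1 = 3/2. Let y(x) = x^r sum_{n>=0} a_n x^n with a_0 = 1.
Substitute y = x^r sum a_n x^n and match x^{r+n}. The recurrence is
  D(n) a_n - 1 a_{n-1} + 1 a_{n-2} = 0,  where D(n) = (r+n)(r+n-1) + (3/2)(r+n) + (-3).
  a_n = [1 a_{n-1} - 1 a_{n-2}] / D(n).
Since the indicial polynomial factors as (r - r_1)(r - r_2), D(n) = (r_1 + n - r_1)(r_1 + n - r_2) = n(n + 7/2).
Evaluating step by step (a_0 = 1):
  n = 1: D(1) = 1(1 + 7/2) = 9/2; numerator = 1(1) = 1; a_1 = (1)/(9/2) = 2/9
  n = 2: D(2) = 2(2 + 7/2) = 11; numerator = 1(2/9) - 1(1) = -7/9; a_2 = (-7/9)/(11) = -7/99
  n = 3: D(3) = 3(3 + 7/2) = 39/2; numerator = 1(-7/99) - 1(2/9) = -29/99; a_3 = (-29/99)/(39/2) = -58/3861

r = 3/2; a_0 = 1; a_1 = 2/9; a_2 = -7/99; a_3 = -58/3861


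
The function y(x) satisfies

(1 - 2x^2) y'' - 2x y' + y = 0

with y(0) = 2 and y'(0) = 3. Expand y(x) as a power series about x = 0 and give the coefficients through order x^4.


Ansatz: y(x) = sum_{n>=0} a_n x^n, so y'(x) = sum_{n>=1} n a_n x^(n-1) and y''(x) = sum_{n>=2} n(n-1) a_n x^(n-2).
Substitute into P(x) y'' + Q(x) y' + R(x) y = 0 with P(x) = 1 - 2x^2, Q(x) = -2x, R(x) = 1, and match powers of x.
Initial conditions: a_0 = 2, a_1 = 3.
Setting the coefficient of each power of x to zero and solving order by order (substituting the coefficients already found):
  x^0: 2 a_2 + a_0 = 0  ->  2 a_2 = -a_0 = -2  ->  a_2 = -1
  x^1: 6 a_3 - a_1 = 0  ->  6 a_3 = a_1 = 3  ->  a_3 = 1/2
  x^2: 12 a_4 - 7 a_2 = 0  ->  12 a_4 = 7 a_2 = -7  ->  a_4 = -7/12
Truncated series: y(x) = 2 + 3 x - x^2 + (1/2) x^3 - (7/12) x^4 + O(x^5).

a_0 = 2; a_1 = 3; a_2 = -1; a_3 = 1/2; a_4 = -7/12


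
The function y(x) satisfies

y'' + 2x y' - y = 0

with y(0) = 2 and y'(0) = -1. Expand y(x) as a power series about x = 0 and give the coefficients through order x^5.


Ansatz: y(x) = sum_{n>=0} a_n x^n, so y'(x) = sum_{n>=1} n a_n x^(n-1) and y''(x) = sum_{n>=2} n(n-1) a_n x^(n-2).
Substitute into P(x) y'' + Q(x) y' + R(x) y = 0 with P(x) = 1, Q(x) = 2x, R(x) = -1, and match powers of x.
Initial conditions: a_0 = 2, a_1 = -1.
Setting the coefficient of each power of x to zero and solving order by order (substituting the coefficients already found):
  x^0: 2 a_2 - a_0 = 0  ->  2 a_2 = a_0 = 2  ->  a_2 = 1
  x^1: 6 a_3 + a_1 = 0  ->  6 a_3 = -a_1 = 1  ->  a_3 = 1/6
  x^2: 12 a_4 + 3 a_2 = 0  ->  12 a_4 = -3 a_2 = -3  ->  a_4 = -1/4
  x^3: 20 a_5 + 5 a_3 = 0  ->  20 a_5 = -5 a_3 = -5/6  ->  a_5 = -1/24
Truncated series: y(x) = 2 - x + x^2 + (1/6) x^3 - (1/4) x^4 - (1/24) x^5 + O(x^6).

a_0 = 2; a_1 = -1; a_2 = 1; a_3 = 1/6; a_4 = -1/4; a_5 = -1/24


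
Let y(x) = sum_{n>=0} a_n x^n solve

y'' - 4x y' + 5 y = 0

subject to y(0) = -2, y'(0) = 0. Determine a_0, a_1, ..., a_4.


Ansatz: y(x) = sum_{n>=0} a_n x^n, so y'(x) = sum_{n>=1} n a_n x^(n-1) and y''(x) = sum_{n>=2} n(n-1) a_n x^(n-2).
Substitute into P(x) y'' + Q(x) y' + R(x) y = 0 with P(x) = 1, Q(x) = -4x, R(x) = 5, and match powers of x.
Initial conditions: a_0 = -2, a_1 = 0.
Setting the coefficient of each power of x to zero and solving order by order (substituting the coefficients already found):
  x^0: 2 a_2 + 5 a_0 = 0  ->  2 a_2 = -5 a_0 = 10  ->  a_2 = 5
  x^1: 6 a_3 + a_1 = 0  ->  6 a_3 = -a_1 = 0  ->  a_3 = 0
  x^2: 12 a_4 - 3 a_2 = 0  ->  12 a_4 = 3 a_2 = 15  ->  a_4 = 5/4
Truncated series: y(x) = -2 + 5 x^2 + (5/4) x^4 + O(x^5).

a_0 = -2; a_1 = 0; a_2 = 5; a_3 = 0; a_4 = 5/4


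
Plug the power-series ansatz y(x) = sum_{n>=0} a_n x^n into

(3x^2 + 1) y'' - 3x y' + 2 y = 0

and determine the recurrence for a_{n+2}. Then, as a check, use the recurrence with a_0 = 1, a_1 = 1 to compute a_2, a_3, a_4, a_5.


Substitute y = sum_n a_n x^n.
(1 + 3 x^2) y'' contributes (n+2)(n+1) a_{n+2} + 3 n(n-1) a_n at x^n.
-3 x y'(x) contributes -3 n a_n at x^n.
2 y(x) contributes 2 a_n at x^n.
Matching x^n: (n+2)(n+1) a_{n+2} + (3 n(n-1) - 3 n + 2) a_n = 0.
Thus a_{n+2} = (-3 n(n-1) + 3 n - 2) / ((n+1)(n+2)) * a_n.

Check with a_0 = 1, a_1 = 1 (apply the recurrence for n = 0, 1, 2, 3): a_0 = 1, a_1 = 1, a_2 = -1, a_3 = 1/6, a_4 = 1/6, a_5 = -11/120.

a_(n+2) = (-3 n(n-1) + 3 n - 2) / ((n+1)(n+2)) * a_n; check: a_0 = 1, a_1 = 1, a_2 = -1, a_3 = 1/6, a_4 = 1/6, a_5 = -11/120


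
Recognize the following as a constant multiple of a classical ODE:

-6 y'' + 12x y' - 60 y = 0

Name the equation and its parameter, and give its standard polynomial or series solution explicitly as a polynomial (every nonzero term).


All three coefficients share the factor -6; dividing through by -6 gives  y'' - 2x y' + 10 y = 0.
This matches the Hermite equation y'' - 2x y' + 2n y = 0 with 2n = 10, so n = 5; the polynomial solution is H_5(x).
With y = sum_k a_k x^k, matching x^k gives (k+2)(k+1) a_{k+2} = 2(k - n) a_k = 2(k - 5) a_k. The right side vanishes at k = 5, so the series with the parity of 5 terminates at degree 5.
Standard normalization: leading coefficient of H_n is 2^n, so a_5 = 2^5 = 32. Work downward with a_k = (k+1)(k+2) a_{k+2} / (2(k - n)):
  a_3 = (4)(5)(32) / (2(3 - 5)) = 640/(-4) = -160
  a_1 = (2)(3)(-160) / (2(1 - 5)) = -960/(-8) = 120
Hence H_5(x) = 32 x^5 - 160 x^3 + 120 x.

H_5(x); series = 32 x^5 - 160 x^3 + 120 x


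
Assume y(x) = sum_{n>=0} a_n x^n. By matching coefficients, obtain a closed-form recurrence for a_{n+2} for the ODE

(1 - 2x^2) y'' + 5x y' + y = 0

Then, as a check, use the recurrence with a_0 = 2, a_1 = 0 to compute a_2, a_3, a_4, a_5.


Substitute y = sum_n a_n x^n.
(1 - 2 x^2) y'' contributes (n+2)(n+1) a_{n+2} - 2 n(n-1) a_n at x^n.
5 x y'(x) contributes 5 n a_n at x^n.
y(x) contributes 1 a_n at x^n.
Matching x^n: (n+2)(n+1) a_{n+2} + (-2 n(n-1) + 5 n + 1) a_n = 0.
Thus a_{n+2} = (2 n(n-1) - 5 n - 1) / ((n+1)(n+2)) * a_n.

Check with a_0 = 2, a_1 = 0 (apply the recurrence for n = 0, 1, 2, 3): a_0 = 2, a_1 = 0, a_2 = -1, a_3 = 0, a_4 = 7/12, a_5 = 0.

a_(n+2) = (2 n(n-1) - 5 n - 1) / ((n+1)(n+2)) * a_n; check: a_0 = 2, a_1 = 0, a_2 = -1, a_3 = 0, a_4 = 7/12, a_5 = 0


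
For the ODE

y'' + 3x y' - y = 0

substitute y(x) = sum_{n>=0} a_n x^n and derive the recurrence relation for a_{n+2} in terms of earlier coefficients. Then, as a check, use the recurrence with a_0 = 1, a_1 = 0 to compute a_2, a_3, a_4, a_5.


Substitute y = sum_n a_n x^n.
y''(x) has coefficient (n+2)(n+1) a_{n+2} at x^n;
3 x y'(x) has coefficient 3 n a_n at x^n (shift);
-y(x) has coefficient -1 a_n at x^n.
Matching x^n: (n+2)(n+1) a_{n+2} + (3n - 1) a_n = 0.
Thus a_{n+2} = (-3n + 1) / ((n+1)(n+2)) * a_n.

Check with a_0 = 1, a_1 = 0 (apply the recurrence for n = 0, 1, 2, 3): a_0 = 1, a_1 = 0, a_2 = 1/2, a_3 = 0, a_4 = -5/24, a_5 = 0.

a_(n+2) = (-3n + 1) / ((n+1)(n+2)) * a_n; check: a_0 = 1, a_1 = 0, a_2 = 1/2, a_3 = 0, a_4 = -5/24, a_5 = 0


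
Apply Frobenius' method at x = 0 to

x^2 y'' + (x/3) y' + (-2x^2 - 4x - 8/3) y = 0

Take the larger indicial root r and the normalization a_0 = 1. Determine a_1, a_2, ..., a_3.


Write in Frobenius form y'' + (p(x)/x) y' + (q(x)/x^2) y = 0:
  p(x) = 1/3,  q(x) = -2x^2 - 4x - 8/3.
Indicial equation: r(r-1) + (1/3) r + (-8/3) = 0 -> roots r_1 = 2, r_2 = -4/3.
Take r = r_1 = 2. Let y(x) = x^r sum_{n>=0} a_n x^n with a_0 = 1.
Substitute y = x^r sum a_n x^n and match x^{r+n}. The recurrence is
  D(n) a_n - 4 a_{n-1} - 2 a_{n-2} = 0,  where D(n) = (r+n)(r+n-1) + (1/3)(r+n) + (-8/3).
  a_n = [4 a_{n-1} + 2 a_{n-2}] / D(n).
Since the indicial polynomial factors as (r - r_1)(r - r_2), D(n) = (r_1 + n - r_1)(r_1 + n - r_2) = n(n + 10/3).
Evaluating step by step (a_0 = 1):
  n = 1: D(1) = 1(1 + 10/3) = 13/3; numerator = 4(1) = 4; a_1 = (4)/(13/3) = 12/13
  n = 2: D(2) = 2(2 + 10/3) = 32/3; numerator = 4(12/13) + 2(1) = 74/13; a_2 = (74/13)/(32/3) = 111/208
  n = 3: D(3) = 3(3 + 10/3) = 19; numerator = 4(111/208) + 2(12/13) = 207/52; a_3 = (207/52)/(19) = 207/988

r = 2; a_0 = 1; a_1 = 12/13; a_2 = 111/208; a_3 = 207/988


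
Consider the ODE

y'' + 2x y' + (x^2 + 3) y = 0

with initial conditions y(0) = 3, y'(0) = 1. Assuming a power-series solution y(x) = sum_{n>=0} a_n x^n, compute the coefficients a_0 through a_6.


Ansatz: y(x) = sum_{n>=0} a_n x^n, so y'(x) = sum_{n>=1} n a_n x^(n-1) and y''(x) = sum_{n>=2} n(n-1) a_n x^(n-2).
Substitute into P(x) y'' + Q(x) y' + R(x) y = 0 with P(x) = 1, Q(x) = 2x, R(x) = x^2 + 3, and match powers of x.
Initial conditions: a_0 = 3, a_1 = 1.
Setting the coefficient of each power of x to zero and solving order by order (substituting the coefficients already found):
  x^0: 2 a_2 + 3 a_0 = 0  ->  2 a_2 = -3 a_0 = -9  ->  a_2 = -9/2
  x^1: 6 a_3 + 5 a_1 = 0  ->  6 a_3 = -5 a_1 = -5  ->  a_3 = -5/6
  x^2: 12 a_4 + 7 a_2 + a_0 = 0  ->  12 a_4 = -7 a_2 - a_0 = 57/2  ->  a_4 = 19/8
  x^3: 20 a_5 + 9 a_3 + a_1 = 0  ->  20 a_5 = -9 a_3 - a_1 = 13/2  ->  a_5 = 13/40
  x^4: 30 a_6 + 11 a_4 + a_2 = 0  ->  30 a_6 = -11 a_4 - a_2 = -173/8  ->  a_6 = -173/240
Truncated series: y(x) = 3 + x - (9/2) x^2 - (5/6) x^3 + (19/8) x^4 + (13/40) x^5 - (173/240) x^6 + O(x^7).

a_0 = 3; a_1 = 1; a_2 = -9/2; a_3 = -5/6; a_4 = 19/8; a_5 = 13/40; a_6 = -173/240


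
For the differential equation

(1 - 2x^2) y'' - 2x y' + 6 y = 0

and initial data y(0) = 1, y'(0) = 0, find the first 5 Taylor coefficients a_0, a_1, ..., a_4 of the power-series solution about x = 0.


Ansatz: y(x) = sum_{n>=0} a_n x^n, so y'(x) = sum_{n>=1} n a_n x^(n-1) and y''(x) = sum_{n>=2} n(n-1) a_n x^(n-2).
Substitute into P(x) y'' + Q(x) y' + R(x) y = 0 with P(x) = 1 - 2x^2, Q(x) = -2x, R(x) = 6, and match powers of x.
Initial conditions: a_0 = 1, a_1 = 0.
Setting the coefficient of each power of x to zero and solving order by order (substituting the coefficients already found):
  x^0: 2 a_2 + 6 a_0 = 0  ->  2 a_2 = -6 a_0 = -6  ->  a_2 = -3
  x^1: 6 a_3 + 4 a_1 = 0  ->  6 a_3 = -4 a_1 = 0  ->  a_3 = 0
  x^2: 12 a_4 - 2 a_2 = 0  ->  12 a_4 = 2 a_2 = -6  ->  a_4 = -1/2
Truncated series: y(x) = 1 - 3 x^2 - (1/2) x^4 + O(x^5).

a_0 = 1; a_1 = 0; a_2 = -3; a_3 = 0; a_4 = -1/2


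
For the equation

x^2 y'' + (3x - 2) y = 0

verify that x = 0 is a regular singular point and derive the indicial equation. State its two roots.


Divide by x^2 to reach normal form y'' + P_1(x) y' + P_2(x) y = 0 with P_1(x) = 0 and P_2(x) = 3/x - 2/x^2.
x = 0 is a singular point because the y-coefficient 3/x - 2/x^2 has a pole at x = 0.
It is a regular singular point because x P_1(x) = p(x) = 0 and x^2 P_2(x) = q(x) = 3x - 2 are polynomials, hence analytic at x = 0.
p(0) = 0,  q(0) = -2.
Indicial equation: r(r-1) + p(0) r + q(0) = 0, i.e. r^2 + (p(0) - 1) r + q(0) = 0, i.e. r^2 - 1 r - 2 = 0.
Discriminant: (-1)^2 - 4(-2) = 9, so r = (1 ± 3)/2.
Solving: r_1 = 2, r_2 = -1.

indicial: r^2 - 1 r - 2 = 0; roots r_1 = 2, r_2 = -1


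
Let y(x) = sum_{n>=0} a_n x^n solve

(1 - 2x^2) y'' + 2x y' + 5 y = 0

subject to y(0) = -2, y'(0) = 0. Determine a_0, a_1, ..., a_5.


Ansatz: y(x) = sum_{n>=0} a_n x^n, so y'(x) = sum_{n>=1} n a_n x^(n-1) and y''(x) = sum_{n>=2} n(n-1) a_n x^(n-2).
Substitute into P(x) y'' + Q(x) y' + R(x) y = 0 with P(x) = 1 - 2x^2, Q(x) = 2x, R(x) = 5, and match powers of x.
Initial conditions: a_0 = -2, a_1 = 0.
Setting the coefficient of each power of x to zero and solving order by order (substituting the coefficients already found):
  x^0: 2 a_2 + 5 a_0 = 0  ->  2 a_2 = -5 a_0 = 10  ->  a_2 = 5
  x^1: 6 a_3 + 7 a_1 = 0  ->  6 a_3 = -7 a_1 = 0  ->  a_3 = 0
  x^2: 12 a_4 + 5 a_2 = 0  ->  12 a_4 = -5 a_2 = -25  ->  a_4 = -25/12
  x^3: 20 a_5 - a_3 = 0  ->  20 a_5 = a_3 = 0  ->  a_5 = 0
Truncated series: y(x) = -2 + 5 x^2 - (25/12) x^4 + O(x^6).

a_0 = -2; a_1 = 0; a_2 = 5; a_3 = 0; a_4 = -25/12; a_5 = 0
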